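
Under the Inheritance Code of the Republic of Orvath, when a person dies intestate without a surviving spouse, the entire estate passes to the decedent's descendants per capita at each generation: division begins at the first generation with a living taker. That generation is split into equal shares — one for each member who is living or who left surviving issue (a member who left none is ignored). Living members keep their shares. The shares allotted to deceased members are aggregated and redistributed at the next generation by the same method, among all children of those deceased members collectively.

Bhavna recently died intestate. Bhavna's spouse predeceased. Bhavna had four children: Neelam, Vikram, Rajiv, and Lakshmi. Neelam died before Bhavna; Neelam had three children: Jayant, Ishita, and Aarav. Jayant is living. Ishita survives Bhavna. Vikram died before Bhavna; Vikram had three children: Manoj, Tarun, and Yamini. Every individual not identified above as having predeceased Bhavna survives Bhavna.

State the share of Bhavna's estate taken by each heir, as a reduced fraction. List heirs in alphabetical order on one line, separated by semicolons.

There is no surviving spouse, so the entire estate passes to Bhavna's descendants per capita at each generation.
At generation 1 (Neelam, Vikram, Rajiv, Lakshmi) there are 4 shares of (1)/4 = 1/4 each.
Living: Rajiv and Lakshmi — each takes 1/4.
Deceased: Neelam and Vikram. Their combined 1/2 is pooled and carried to generation 2.
At generation 2 (Jayant, Ishita, Aarav, Manoj, Tarun, Yamini) there are 6 shares of (1/2)/6 = 1/12 each.
Living: Jayant, Ishita, Aarav, Manoj, Tarun, and Yamini — each takes 1/12.

Aarav 1/12; Ishita 1/12; Jayant 1/12; Lakshmi 1/4; Manoj 1/12; Rajiv 1/4; Tarun 1/12; Yamini 1/12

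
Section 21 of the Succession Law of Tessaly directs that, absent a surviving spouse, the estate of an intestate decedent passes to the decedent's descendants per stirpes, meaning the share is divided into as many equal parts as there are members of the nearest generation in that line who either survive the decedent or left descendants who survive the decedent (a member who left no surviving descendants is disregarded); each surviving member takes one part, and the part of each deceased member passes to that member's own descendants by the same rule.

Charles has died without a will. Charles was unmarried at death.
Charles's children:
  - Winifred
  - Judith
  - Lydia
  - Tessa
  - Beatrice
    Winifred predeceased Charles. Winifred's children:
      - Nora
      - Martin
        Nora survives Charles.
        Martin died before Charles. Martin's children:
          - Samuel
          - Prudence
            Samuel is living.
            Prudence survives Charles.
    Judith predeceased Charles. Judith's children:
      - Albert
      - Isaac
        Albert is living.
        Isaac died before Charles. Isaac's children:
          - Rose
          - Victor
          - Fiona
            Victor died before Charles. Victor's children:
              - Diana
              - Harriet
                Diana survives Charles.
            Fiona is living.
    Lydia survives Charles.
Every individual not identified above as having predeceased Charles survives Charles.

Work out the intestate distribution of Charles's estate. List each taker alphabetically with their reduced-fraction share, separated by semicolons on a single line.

There is no surviving spouse, so the entire estate passes to Charles's descendants per stirpes.
The estate is divided into 5 equal shares of 1/5 among Winifred, Judith, Lydia, Tessa, Beatrice.
Winifred predeceased; the 1/5 allotted to Winifred's branch passes to Winifred's issue by representation.
The 1/5 is divided into 2 equal shares of 1/10 among Nora, Martin.
Nora is living and takes 1/10.
Martin predeceased; the 1/10 allotted to Martin's branch passes to Martin's issue by representation.
The 1/10 is divided into 2 equal shares of 1/20 among Samuel, Prudence.
Samuel is living and takes 1/20.
Prudence is living and takes 1/20.
Judith predeceased; the 1/5 allotted to Judith's branch passes to Judith's issue by representation.
The 1/5 is divided into 2 equal shares of 1/10 among Albert, Isaac.
Albert is living and takes 1/10.
Isaac predeceased; the 1/10 allotted to Isaac's branch passes to Isaac's issue by representation.
The 1/10 is divided into 3 equal shares of 1/30 among Rose, Victor, Fiona.
Rose is living and takes 1/30.
Victor predeceased; the 1/30 allotted to Victor's branch passes to Victor's issue by representation.
The 1/30 is divided into 2 equal shares of 1/60 among Diana, Harriet.
Diana is living and takes 1/60.
Harriet is living and takes 1/60.
Fiona is living and takes 1/30.
Lydia is living and takes 1/5.
Tessa is living and takes 1/5.
Beatrice is living and takes 1/5.

Albert 1/10; Beatrice 1/5; Diana 1/60; Fiona 1/30; Harriet 1/60; Lydia 1/5; Nora 1/10; Prudence 1/20; Rose 1/30; Samuel 1/20; Tessa 1/5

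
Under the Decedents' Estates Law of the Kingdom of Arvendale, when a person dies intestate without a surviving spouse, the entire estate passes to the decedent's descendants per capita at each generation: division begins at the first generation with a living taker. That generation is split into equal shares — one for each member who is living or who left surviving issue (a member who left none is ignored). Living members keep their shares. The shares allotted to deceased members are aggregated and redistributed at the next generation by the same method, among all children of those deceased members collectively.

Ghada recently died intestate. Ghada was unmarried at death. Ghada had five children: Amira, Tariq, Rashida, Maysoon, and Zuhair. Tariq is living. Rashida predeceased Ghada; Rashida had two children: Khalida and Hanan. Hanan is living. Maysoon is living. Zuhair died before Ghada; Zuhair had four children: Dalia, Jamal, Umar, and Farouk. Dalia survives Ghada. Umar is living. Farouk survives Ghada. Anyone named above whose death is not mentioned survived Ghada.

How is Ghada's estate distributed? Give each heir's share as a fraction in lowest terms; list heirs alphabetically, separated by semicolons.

There is no surviving spouse, so the entire estate passes to Ghada's descendants per capita at each generation.
At generation 1 (Amira, Tariq, Rashida, Maysoon, Zuhair) there are 5 shares of (1)/5 = 1/5 each.
Living: Amira, Tariq, and Maysoon — each takes 1/5.
Deceased: Rashida and Zuhair. Their combined 2/5 is pooled and carried to generation 2.
At generation 2 (Khalida, Hanan, Dalia, Jamal, Umar, Farouk) there are 6 shares of (2/5)/6 = 1/15 each.
Living: Khalida, Hanan, Dalia, Jamal, Umar, and Farouk — each takes 1/15.

Amira 1/5; Dalia 1/15; Farouk 1/15; Hanan 1/15; Jamal 1/15; Khalida 1/15; Maysoon 1/5; Tariq 1/5; Umar 1/15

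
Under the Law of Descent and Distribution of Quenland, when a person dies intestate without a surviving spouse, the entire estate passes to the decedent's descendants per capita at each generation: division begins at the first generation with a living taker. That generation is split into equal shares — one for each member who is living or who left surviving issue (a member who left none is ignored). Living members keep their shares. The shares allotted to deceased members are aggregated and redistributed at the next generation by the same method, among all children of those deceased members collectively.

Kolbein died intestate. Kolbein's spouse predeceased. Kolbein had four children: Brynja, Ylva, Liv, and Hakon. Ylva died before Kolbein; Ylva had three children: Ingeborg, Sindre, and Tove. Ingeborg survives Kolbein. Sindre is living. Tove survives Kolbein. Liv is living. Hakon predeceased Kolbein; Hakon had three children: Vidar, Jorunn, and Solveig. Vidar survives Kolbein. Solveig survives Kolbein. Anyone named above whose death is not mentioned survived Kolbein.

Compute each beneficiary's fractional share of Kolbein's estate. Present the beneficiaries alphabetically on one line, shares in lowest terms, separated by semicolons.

There is no surviving spouse, so the entire estate passes to Kolbein's descendants per capita at each generation.
At generation 1 (Brynja, Ylva, Liv, Hakon) there are 4 shares of (1)/4 = 1/4 each.
Living: Brynja and Liv — each takes 1/4.
Deceased: Ylva and Hakon. Their combined 1/2 is pooled and carried to generation 2.
At generation 2 (Ingeborg, Sindre, Tove, Vidar, Jorunn, Solveig) there are 6 shares of (1/2)/6 = 1/12 each.
Living: Ingeborg, Sindre, Tove, Vidar, Jorunn, and Solveig — each takes 1/12.

Brynja 1/4; Ingeborg 1/12; Jorunn 1/12; Liv 1/4; Sindre 1/12; Solveig 1/12; Tove 1/12; Vidar 1/12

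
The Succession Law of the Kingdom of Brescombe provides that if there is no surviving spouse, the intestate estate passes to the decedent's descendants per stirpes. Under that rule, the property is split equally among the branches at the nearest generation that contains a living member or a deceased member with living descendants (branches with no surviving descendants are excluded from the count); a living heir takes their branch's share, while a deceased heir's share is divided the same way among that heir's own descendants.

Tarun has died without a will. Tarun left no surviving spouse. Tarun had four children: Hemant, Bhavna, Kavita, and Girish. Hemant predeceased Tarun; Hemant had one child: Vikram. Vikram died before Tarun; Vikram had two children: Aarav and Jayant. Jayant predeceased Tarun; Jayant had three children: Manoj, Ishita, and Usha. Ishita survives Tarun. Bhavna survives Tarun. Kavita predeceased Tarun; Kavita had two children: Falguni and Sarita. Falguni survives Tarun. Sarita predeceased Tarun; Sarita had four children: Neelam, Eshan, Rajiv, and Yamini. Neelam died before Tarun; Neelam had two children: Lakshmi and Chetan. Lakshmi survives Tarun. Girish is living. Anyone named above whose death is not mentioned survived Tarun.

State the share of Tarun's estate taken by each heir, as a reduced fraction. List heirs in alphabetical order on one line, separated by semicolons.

Aarav 1/8; Bhavna 1/4; Chetan 1/64; Eshan 1/32; Falguni 1/8; Girish 1/4; Ishita 1/24; Lakshmi 1/64; Manoj 1/24; Rajiv 1/32; Usha 1/24; Yamini 1/32

There is no surviving spouse, so the entire estate passes to Tarun's descendants per stirpes.
The estate is divided into 4 equal shares of 1/4 among Hemant, Bhavna, Kavita, Girish.
Hemant predeceased; the 1/4 allotted to Hemant's branch passes to Hemant's issue by representation.
Vikram's line is the sole branch at this level, so the full 1/4 passes to Vikram's issue by representation.
The 1/4 is divided into 2 equal shares of 1/8 among Aarav, Jayant.
Aarav is living and takes 1/8.
Jayant predeceased; the 1/8 allotted to Jayant's branch passes to Jayant's issue by representation.
The 1/8 is divided into 3 equal shares of 1/24 among Manoj, Ishita, Usha.
Manoj is living and takes 1/24.
Ishita is living and takes 1/24.
Usha is living and takes 1/24.
Bhavna is living and takes 1/4.
Kavita predeceased; the 1/4 allotted to Kavita's branch passes to Kavita's issue by representation.
The 1/4 is divided into 2 equal shares of 1/8 among Falguni, Sarita.
Falguni is living and takes 1/8.
Sarita predeceased; the 1/8 allotted to Sarita's branch passes to Sarita's issue by representation.
The 1/8 is divided into 4 equal shares of 1/32 among Neelam, Eshan, Rajiv, Yamini.
Neelam predeceased; the 1/32 allotted to Neelam's branch passes to Neelam's issue by representation.
The 1/32 is divided into 2 equal shares of 1/64 among Lakshmi, Chetan.
Lakshmi is living and takes 1/64.
Chetan is living and takes 1/64.
Eshan is living and takes 1/32.
Rajiv is living and takes 1/32.
Yamini is living and takes 1/32.
Girish is living and takes 1/4.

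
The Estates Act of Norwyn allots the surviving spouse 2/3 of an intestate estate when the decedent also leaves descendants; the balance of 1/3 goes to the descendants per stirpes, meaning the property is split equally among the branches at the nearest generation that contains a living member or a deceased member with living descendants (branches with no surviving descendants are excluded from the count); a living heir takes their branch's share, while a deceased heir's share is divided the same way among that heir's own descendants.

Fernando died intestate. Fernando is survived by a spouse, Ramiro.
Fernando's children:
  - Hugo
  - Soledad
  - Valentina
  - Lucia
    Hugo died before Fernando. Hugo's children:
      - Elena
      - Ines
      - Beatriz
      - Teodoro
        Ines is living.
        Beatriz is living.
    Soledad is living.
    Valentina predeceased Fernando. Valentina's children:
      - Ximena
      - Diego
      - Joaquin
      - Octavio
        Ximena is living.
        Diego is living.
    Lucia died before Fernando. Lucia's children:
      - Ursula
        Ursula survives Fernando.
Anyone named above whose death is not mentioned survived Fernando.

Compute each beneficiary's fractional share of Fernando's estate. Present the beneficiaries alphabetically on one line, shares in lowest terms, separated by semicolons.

Beatriz 1/48; Diego 1/48; Elena 1/48; Ines 1/48; Joaquin 1/48; Octavio 1/48; Ramiro 2/3; Soledad 1/12; Teodoro 1/48; Ursula 1/12; Ximena 1/48

Ramiro, as surviving spouse, takes 2/3.
The remaining 1/3 passes to Fernando's descendants per stirpes.
The 1/3 is divided into 4 equal shares of 1/12 among Hugo, Soledad, Valentina, Lucia.
Hugo predeceased; the 1/12 allotted to Hugo's branch passes to Hugo's issue by representation.
The 1/12 is divided into 4 equal shares of 1/48 among Elena, Ines, Beatriz, Teodoro.
Elena is living and takes 1/48.
Ines is living and takes 1/48.
Beatriz is living and takes 1/48.
Teodoro is living and takes 1/48.
Soledad is living and takes 1/12.
Valentina predeceased; the 1/12 allotted to Valentina's branch passes to Valentina's issue by representation.
The 1/12 is divided into 4 equal shares of 1/48 among Ximena, Diego, Joaquin, Octavio.
Ximena is living and takes 1/48.
Diego is living and takes 1/48.
Joaquin is living and takes 1/48.
Octavio is living and takes 1/48.
Lucia predeceased; the 1/12 allotted to Lucia's branch passes to Lucia's issue by representation.
Ursula is the sole taker at this level and receives the full 1/12.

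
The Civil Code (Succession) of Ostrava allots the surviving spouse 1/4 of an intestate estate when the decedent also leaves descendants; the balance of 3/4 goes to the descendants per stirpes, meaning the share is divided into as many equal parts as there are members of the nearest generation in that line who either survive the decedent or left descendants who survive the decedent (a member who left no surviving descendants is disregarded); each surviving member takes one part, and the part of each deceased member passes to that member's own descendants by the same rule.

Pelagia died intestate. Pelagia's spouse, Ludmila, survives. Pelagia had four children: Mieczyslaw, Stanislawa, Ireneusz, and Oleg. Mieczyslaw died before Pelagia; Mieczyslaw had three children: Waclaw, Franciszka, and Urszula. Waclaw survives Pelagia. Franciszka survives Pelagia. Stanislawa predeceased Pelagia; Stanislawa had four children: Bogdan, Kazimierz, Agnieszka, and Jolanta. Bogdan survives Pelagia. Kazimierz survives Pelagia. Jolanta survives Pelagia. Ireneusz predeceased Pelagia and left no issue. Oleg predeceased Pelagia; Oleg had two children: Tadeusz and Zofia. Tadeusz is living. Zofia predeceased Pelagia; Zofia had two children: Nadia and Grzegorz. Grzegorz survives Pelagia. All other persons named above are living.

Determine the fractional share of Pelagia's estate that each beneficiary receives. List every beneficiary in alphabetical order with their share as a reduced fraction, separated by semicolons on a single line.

Agnieszka 1/16; Bogdan 1/16; Franciszka 1/12; Grzegorz 1/16; Jolanta 1/16; Kazimierz 1/16; Ludmila 1/4; Nadia 1/16; Tadeusz 1/8; Urszula 1/12; Waclaw 1/12

Ludmila, as surviving spouse, takes 1/4.
The remaining 3/4 passes to Pelagia's descendants per stirpes.
Ireneusz left no surviving issue, so that branch lapses and is disregarded.
The 3/4 is divided into 3 equal shares of 1/4 among Mieczyslaw, Stanislawa, Oleg.
Mieczyslaw predeceased; the 1/4 allotted to Mieczyslaw's branch passes to Mieczyslaw's issue by representation.
The 1/4 is divided into 3 equal shares of 1/12 among Waclaw, Franciszka, Urszula.
Waclaw is living and takes 1/12.
Franciszka is living and takes 1/12.
Urszula is living and takes 1/12.
Stanislawa predeceased; the 1/4 allotted to Stanislawa's branch passes to Stanislawa's issue by representation.
The 1/4 is divided into 4 equal shares of 1/16 among Bogdan, Kazimierz, Agnieszka, Jolanta.
Bogdan is living and takes 1/16.
Kazimierz is living and takes 1/16.
Agnieszka is living and takes 1/16.
Jolanta is living and takes 1/16.
Oleg predeceased; the 1/4 allotted to Oleg's branch passes to Oleg's issue by representation.
The 1/4 is divided into 2 equal shares of 1/8 among Tadeusz, Zofia.
Tadeusz is living and takes 1/8.
Zofia predeceased; the 1/8 allotted to Zofia's branch passes to Zofia's issue by representation.
The 1/8 is divided into 2 equal shares of 1/16 among Nadia, Grzegorz.
Nadia is living and takes 1/16.
Grzegorz is living and takes 1/16.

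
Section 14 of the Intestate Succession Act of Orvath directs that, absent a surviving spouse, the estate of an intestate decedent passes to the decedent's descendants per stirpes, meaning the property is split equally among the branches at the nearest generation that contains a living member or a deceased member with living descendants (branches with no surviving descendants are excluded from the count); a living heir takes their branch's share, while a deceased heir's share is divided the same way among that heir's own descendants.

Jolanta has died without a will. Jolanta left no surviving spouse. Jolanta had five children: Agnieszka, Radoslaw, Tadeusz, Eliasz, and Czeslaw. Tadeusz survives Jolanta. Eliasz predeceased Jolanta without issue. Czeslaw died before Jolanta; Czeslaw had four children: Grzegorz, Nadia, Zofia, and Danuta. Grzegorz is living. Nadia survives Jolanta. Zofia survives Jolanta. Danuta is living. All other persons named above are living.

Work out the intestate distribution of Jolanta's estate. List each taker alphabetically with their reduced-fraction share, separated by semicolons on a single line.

Agnieszka 1/4; Danuta 1/16; Grzegorz 1/16; Nadia 1/16; Radoslaw 1/4; Tadeusz 1/4; Zofia 1/16

There is no surviving spouse, so the entire estate passes to Jolanta's descendants per stirpes.
Eliasz left no surviving issue, so that branch lapses and is disregarded.
The estate is divided into 4 equal shares of 1/4 among Agnieszka, Radoslaw, Tadeusz, Czeslaw.
Agnieszka is living and takes 1/4.
Radoslaw is living and takes 1/4.
Tadeusz is living and takes 1/4.
Czeslaw predeceased; the 1/4 allotted to Czeslaw's branch passes to Czeslaw's issue by representation.
The 1/4 is divided into 4 equal shares of 1/16 among Grzegorz, Nadia, Zofia, Danuta.
Grzegorz is living and takes 1/16.
Nadia is living and takes 1/16.
Zofia is living and takes 1/16.
Danuta is living and takes 1/16.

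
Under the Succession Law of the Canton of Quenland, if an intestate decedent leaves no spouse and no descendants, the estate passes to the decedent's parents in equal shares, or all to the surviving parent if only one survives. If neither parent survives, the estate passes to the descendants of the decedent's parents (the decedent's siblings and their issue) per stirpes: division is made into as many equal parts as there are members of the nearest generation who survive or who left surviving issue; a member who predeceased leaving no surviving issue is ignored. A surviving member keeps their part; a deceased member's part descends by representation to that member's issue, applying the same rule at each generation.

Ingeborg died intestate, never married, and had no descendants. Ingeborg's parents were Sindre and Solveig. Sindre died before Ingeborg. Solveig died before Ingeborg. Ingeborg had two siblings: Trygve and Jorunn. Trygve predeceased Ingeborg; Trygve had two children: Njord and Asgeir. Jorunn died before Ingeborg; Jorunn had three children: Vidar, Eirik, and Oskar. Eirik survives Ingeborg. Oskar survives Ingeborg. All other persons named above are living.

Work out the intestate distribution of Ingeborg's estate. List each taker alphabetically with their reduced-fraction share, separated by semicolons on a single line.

Neither parent survives and there are no descendants, so the estate passes to Ingeborg's siblings and their issue per stirpes.
The estate is divided into 2 equal shares of 1/2 among Trygve, Jorunn.
Trygve predeceased; the 1/2 allotted to Trygve's branch passes to Trygve's issue by representation.
The 1/2 is divided into 2 equal shares of 1/4 among Njord, Asgeir.
Njord is living and takes 1/4.
Asgeir is living and takes 1/4.
Jorunn predeceased; the 1/2 allotted to Jorunn's branch passes to Jorunn's issue by representation.
The 1/2 is divided into 3 equal shares of 1/6 among Vidar, Eirik, Oskar.
Vidar is living and takes 1/6.
Eirik is living and takes 1/6.
Oskar is living and takes 1/6.

Asgeir 1/4; Eirik 1/6; Njord 1/4; Oskar 1/6; Vidar 1/6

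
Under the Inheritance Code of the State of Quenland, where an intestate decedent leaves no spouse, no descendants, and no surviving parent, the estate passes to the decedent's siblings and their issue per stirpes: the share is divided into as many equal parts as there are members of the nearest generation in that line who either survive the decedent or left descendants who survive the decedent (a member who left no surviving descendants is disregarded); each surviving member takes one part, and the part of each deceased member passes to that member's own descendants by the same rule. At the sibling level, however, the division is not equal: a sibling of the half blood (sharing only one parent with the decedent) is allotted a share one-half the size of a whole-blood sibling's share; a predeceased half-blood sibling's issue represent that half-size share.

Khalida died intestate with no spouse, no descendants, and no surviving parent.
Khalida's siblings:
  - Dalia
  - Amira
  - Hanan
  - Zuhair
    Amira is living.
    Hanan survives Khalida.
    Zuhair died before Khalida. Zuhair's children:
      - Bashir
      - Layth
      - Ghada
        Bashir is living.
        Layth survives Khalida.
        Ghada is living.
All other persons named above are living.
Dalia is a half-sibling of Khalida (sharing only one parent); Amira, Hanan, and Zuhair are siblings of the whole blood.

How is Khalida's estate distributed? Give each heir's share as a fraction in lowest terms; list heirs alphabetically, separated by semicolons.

Amira 2/7; Bashir 2/21; Dalia 1/7; Ghada 2/21; Hanan 2/7; Layth 2/21

No spouse, descendants, or parent survives, so the estate passes to Khalida's siblings per stirpes.
Half-blood siblings count for one-half the weight of whole-blood siblings at the initial division.
Dividing 1 in proportion to weights (total weight 7/2): Dalia (weight 1/2) → 1/7; Amira (weight 1) → 2/7; Hanan (weight 1) → 2/7; Zuhair (weight 1) → 2/7.
Dalia is living and takes 1/7.
Amira is living and takes 2/7.
Hanan is living and takes 2/7.
Zuhair predeceased; the 2/7 allotted to Zuhair's branch passes to Zuhair's issue by representation.
The 2/7 is divided into 3 equal shares of 2/21 among Bashir, Layth, Ghada.
Bashir is living and takes 2/21.
Layth is living and takes 2/21.
Ghada is living and takes 2/21.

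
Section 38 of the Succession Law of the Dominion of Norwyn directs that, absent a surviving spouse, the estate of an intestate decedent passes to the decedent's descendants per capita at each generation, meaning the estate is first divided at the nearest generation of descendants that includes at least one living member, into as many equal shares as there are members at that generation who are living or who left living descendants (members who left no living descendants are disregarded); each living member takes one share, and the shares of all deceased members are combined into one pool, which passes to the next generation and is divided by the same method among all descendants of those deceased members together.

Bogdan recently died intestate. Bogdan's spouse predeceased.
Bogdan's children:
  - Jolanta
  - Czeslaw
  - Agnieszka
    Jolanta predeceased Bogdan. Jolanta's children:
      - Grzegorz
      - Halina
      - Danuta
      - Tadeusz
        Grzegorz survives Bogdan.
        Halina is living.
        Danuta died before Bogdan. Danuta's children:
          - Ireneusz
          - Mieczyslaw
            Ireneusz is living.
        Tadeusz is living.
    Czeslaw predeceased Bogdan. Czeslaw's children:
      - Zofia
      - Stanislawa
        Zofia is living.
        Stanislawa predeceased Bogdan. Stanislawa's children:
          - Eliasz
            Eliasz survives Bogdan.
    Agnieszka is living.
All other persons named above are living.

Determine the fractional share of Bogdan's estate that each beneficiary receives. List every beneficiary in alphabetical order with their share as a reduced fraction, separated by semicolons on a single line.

Agnieszka 1/3; Eliasz 2/27; Grzegorz 1/9; Halina 1/9; Ireneusz 2/27; Mieczyslaw 2/27; Tadeusz 1/9; Zofia 1/9

There is no surviving spouse, so the entire estate passes to Bogdan's descendants per capita at each generation.
At generation 1 (Jolanta, Czeslaw, Agnieszka) there are 3 shares of (1)/3 = 1/3 each.
Living: Agnieszka — each takes 1/3.
Deceased: Jolanta and Czeslaw. Their combined 2/3 is pooled and carried to generation 2.
At generation 2 (Grzegorz, Halina, Danuta, Tadeusz, Zofia, Stanislawa) there are 6 shares of (2/3)/6 = 1/9 each.
Living: Grzegorz, Halina, Tadeusz, and Zofia — each takes 1/9.
Deceased: Danuta and Stanislawa. Their combined 2/9 is pooled and carried to generation 3.
At generation 3 (Ireneusz, Mieczyslaw, Eliasz) there are 3 shares of (2/9)/3 = 2/27 each.
Living: Ireneusz, Mieczyslaw, and Eliasz — each takes 2/27.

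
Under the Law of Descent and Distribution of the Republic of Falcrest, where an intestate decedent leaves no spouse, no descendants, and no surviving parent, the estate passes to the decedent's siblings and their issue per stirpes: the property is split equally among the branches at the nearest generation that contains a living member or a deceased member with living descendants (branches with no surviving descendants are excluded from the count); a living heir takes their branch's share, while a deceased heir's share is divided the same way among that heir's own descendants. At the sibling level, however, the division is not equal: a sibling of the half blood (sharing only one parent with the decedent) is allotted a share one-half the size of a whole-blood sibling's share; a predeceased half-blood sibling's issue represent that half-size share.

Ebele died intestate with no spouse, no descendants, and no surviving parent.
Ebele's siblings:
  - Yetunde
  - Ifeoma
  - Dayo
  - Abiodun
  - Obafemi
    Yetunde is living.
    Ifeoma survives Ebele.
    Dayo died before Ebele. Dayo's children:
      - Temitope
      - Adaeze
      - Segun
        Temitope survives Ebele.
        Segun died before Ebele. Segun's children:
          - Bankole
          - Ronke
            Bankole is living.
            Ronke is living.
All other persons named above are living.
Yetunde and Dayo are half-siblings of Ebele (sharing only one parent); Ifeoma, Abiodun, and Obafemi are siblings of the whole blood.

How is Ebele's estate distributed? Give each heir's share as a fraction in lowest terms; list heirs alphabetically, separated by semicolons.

Abiodun 1/4; Adaeze 1/24; Bankole 1/48; Ifeoma 1/4; Obafemi 1/4; Ronke 1/48; Temitope 1/24; Yetunde 1/8

No spouse, descendants, or parent survives, so the estate passes to Ebele's siblings per stirpes.
Half-blood siblings count for one-half the weight of whole-blood siblings at the initial division.
Dividing 1 in proportion to weights (total weight 4): Yetunde (weight 1/2) → 1/8; Ifeoma (weight 1) → 1/4; Dayo (weight 1/2) → 1/8; Abiodun (weight 1) → 1/4; Obafemi (weight 1) → 1/4.
Yetunde is living and takes 1/8.
Ifeoma is living and takes 1/4.
Dayo predeceased; the 1/8 allotted to Dayo's branch passes to Dayo's issue by representation.
The 1/8 is divided into 3 equal shares of 1/24 among Temitope, Adaeze, Segun.
Temitope is living and takes 1/24.
Adaeze is living and takes 1/24.
Segun predeceased; the 1/24 allotted to Segun's branch passes to Segun's issue by representation.
The 1/24 is divided into 2 equal shares of 1/48 among Bankole, Ronke.
Bankole is living and takes 1/48.
Ronke is living and takes 1/48.
Abiodun is living and takes 1/4.
Obafemi is living and takes 1/4.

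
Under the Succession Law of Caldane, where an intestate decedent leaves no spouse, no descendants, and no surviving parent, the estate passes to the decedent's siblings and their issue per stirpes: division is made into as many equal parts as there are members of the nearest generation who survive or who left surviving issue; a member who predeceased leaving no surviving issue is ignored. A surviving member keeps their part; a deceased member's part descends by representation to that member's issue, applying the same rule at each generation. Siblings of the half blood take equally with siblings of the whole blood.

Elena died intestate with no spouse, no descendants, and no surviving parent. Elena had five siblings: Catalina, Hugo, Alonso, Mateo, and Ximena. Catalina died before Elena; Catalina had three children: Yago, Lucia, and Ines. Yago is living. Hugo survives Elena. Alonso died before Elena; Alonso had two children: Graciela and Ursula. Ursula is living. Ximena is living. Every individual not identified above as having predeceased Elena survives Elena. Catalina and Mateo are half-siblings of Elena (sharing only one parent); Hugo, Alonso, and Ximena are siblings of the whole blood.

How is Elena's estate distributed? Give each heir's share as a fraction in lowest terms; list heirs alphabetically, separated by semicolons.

No spouse, descendants, or parent survives, so the estate passes to Elena's siblings per stirpes.
Half-blood and whole-blood siblings take equally under the stated rule.
The estate is divided into 5 equal shares of 1/5 among Catalina, Hugo, Alonso, Mateo, Ximena.
Catalina predeceased; the 1/5 allotted to Catalina's branch passes to Catalina's issue by representation.
The 1/5 is divided into 3 equal shares of 1/15 among Yago, Lucia, Ines.
Yago is living and takes 1/15.
Lucia is living and takes 1/15.
Ines is living and takes 1/15.
Hugo is living and takes 1/5.
Alonso predeceased; the 1/5 allotted to Alonso's branch passes to Alonso's issue by representation.
The 1/5 is divided into 2 equal shares of 1/10 among Graciela, Ursula.
Graciela is living and takes 1/10.
Ursula is living and takes 1/10.
Mateo is living and takes 1/5.
Ximena is living and takes 1/5.

Graciela 1/10; Hugo 1/5; Ines 1/15; Lucia 1/15; Mateo 1/5; Ursula 1/10; Ximena 1/5; Yago 1/15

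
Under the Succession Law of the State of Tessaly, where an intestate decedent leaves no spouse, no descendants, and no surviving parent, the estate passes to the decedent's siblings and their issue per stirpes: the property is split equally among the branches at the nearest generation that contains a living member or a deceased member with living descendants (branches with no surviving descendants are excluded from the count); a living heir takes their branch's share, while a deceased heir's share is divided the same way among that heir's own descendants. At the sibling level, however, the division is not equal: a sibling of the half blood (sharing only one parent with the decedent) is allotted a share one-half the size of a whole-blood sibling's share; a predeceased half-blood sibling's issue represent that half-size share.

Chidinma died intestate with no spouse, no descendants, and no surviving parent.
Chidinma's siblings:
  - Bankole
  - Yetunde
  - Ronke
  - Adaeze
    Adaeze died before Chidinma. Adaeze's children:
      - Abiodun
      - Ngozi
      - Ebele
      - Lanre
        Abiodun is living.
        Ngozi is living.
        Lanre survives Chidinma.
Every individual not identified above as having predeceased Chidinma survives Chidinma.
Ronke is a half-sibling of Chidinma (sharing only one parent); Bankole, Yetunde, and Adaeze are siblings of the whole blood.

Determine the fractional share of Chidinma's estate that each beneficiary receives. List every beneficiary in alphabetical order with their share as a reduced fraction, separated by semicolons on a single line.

No spouse, descendants, or parent survives, so the estate passes to Chidinma's siblings per stirpes.
Half-blood siblings count for one-half the weight of whole-blood siblings at the initial division.
Dividing 1 in proportion to weights (total weight 7/2): Bankole (weight 1) → 2/7; Yetunde (weight 1) → 2/7; Ronke (weight 1/2) → 1/7; Adaeze (weight 1) → 2/7.
Bankole is living and takes 2/7.
Yetunde is living and takes 2/7.
Ronke is living and takes 1/7.
Adaeze predeceased; the 2/7 allotted to Adaeze's branch passes to Adaeze's issue by representation.
The 2/7 is divided into 4 equal shares of 1/14 among Abiodun, Ngozi, Ebele, Lanre.
Abiodun is living and takes 1/14.
Ngozi is living and takes 1/14.
Ebele is living and takes 1/14.
Lanre is living and takes 1/14.

Abiodun 1/14; Bankole 2/7; Ebele 1/14; Lanre 1/14; Ngozi 1/14; Ronke 1/7; Yetunde 2/7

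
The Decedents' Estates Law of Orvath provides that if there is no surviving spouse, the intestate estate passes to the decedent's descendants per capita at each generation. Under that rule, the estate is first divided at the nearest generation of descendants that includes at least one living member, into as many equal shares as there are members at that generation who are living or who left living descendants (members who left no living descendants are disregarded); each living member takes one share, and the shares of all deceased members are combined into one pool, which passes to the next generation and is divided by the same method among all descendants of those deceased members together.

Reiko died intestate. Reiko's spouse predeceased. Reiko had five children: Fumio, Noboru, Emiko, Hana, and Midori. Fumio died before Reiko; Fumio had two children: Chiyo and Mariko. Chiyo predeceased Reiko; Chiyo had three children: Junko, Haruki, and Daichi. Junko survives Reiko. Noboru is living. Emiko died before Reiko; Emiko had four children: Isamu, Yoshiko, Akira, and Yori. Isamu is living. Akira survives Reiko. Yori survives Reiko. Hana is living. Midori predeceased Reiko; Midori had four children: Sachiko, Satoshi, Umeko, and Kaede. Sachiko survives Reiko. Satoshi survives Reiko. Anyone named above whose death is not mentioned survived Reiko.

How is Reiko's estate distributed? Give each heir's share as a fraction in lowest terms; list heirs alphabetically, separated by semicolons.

Akira 3/50; Daichi 1/50; Hana 1/5; Haruki 1/50; Isamu 3/50; Junko 1/50; Kaede 3/50; Mariko 3/50; Noboru 1/5; Sachiko 3/50; Satoshi 3/50; Umeko 3/50; Yori 3/50; Yoshiko 3/50

There is no surviving spouse, so the entire estate passes to Reiko's descendants per capita at each generation.
At generation 1 (Fumio, Noboru, Emiko, Hana, Midori) there are 5 shares of (1)/5 = 1/5 each.
Living: Noboru and Hana — each takes 1/5.
Deceased: Fumio, Emiko, and Midori. Their combined 3/5 is pooled and carried to generation 2.
At generation 2 (Chiyo, Mariko, Isamu, Yoshiko, Akira, Yori, Sachiko, Satoshi, Umeko, Kaede) there are 10 shares of (3/5)/10 = 3/50 each.
Living: Mariko, Isamu, Yoshiko, Akira, Yori, Sachiko, Satoshi, Umeko, and Kaede — each takes 3/50.
Deceased: Chiyo. That 3/50 share is carried to generation 3.
At generation 3 (Junko, Haruki, Daichi) there are 3 shares of (3/50)/3 = 1/50 each.
Living: Junko, Haruki, and Daichi — each takes 1/50.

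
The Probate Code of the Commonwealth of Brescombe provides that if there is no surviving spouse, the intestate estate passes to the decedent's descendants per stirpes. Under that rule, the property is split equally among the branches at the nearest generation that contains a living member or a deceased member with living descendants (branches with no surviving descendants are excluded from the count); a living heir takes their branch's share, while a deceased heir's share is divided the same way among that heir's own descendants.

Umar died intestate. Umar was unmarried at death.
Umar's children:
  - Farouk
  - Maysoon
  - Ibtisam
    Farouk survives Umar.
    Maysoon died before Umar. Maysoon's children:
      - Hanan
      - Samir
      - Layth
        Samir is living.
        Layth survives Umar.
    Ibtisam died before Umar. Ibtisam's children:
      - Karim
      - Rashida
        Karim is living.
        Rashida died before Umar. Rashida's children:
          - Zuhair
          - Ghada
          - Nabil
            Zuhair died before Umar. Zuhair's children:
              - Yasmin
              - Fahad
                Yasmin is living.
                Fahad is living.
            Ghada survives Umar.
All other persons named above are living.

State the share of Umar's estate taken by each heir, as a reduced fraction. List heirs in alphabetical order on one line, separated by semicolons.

Fahad 1/36; Farouk 1/3; Ghada 1/18; Hanan 1/9; Karim 1/6; Layth 1/9; Nabil 1/18; Samir 1/9; Yasmin 1/36

There is no surviving spouse, so the entire estate passes to Umar's descendants per stirpes.
The estate is divided into 3 equal shares of 1/3 among Farouk, Maysoon, Ibtisam.
Farouk is living and takes 1/3.
Maysoon predeceased; the 1/3 allotted to Maysoon's branch passes to Maysoon's issue by representation.
The 1/3 is divided into 3 equal shares of 1/9 among Hanan, Samir, Layth.
Hanan is living and takes 1/9.
Samir is living and takes 1/9.
Layth is living and takes 1/9.
Ibtisam predeceased; the 1/3 allotted to Ibtisam's branch passes to Ibtisam's issue by representation.
The 1/3 is divided into 2 equal shares of 1/6 among Karim, Rashida.
Karim is living and takes 1/6.
Rashida predeceased; the 1/6 allotted to Rashida's branch passes to Rashida's issue by representation.
The 1/6 is divided into 3 equal shares of 1/18 among Zuhair, Ghada, Nabil.
Zuhair predeceased; the 1/18 allotted to Zuhair's branch passes to Zuhair's issue by representation.
The 1/18 is divided into 2 equal shares of 1/36 among Yasmin, Fahad.
Yasmin is living and takes 1/36.
Fahad is living and takes 1/36.
Ghada is living and takes 1/18.
Nabil is living and takes 1/18.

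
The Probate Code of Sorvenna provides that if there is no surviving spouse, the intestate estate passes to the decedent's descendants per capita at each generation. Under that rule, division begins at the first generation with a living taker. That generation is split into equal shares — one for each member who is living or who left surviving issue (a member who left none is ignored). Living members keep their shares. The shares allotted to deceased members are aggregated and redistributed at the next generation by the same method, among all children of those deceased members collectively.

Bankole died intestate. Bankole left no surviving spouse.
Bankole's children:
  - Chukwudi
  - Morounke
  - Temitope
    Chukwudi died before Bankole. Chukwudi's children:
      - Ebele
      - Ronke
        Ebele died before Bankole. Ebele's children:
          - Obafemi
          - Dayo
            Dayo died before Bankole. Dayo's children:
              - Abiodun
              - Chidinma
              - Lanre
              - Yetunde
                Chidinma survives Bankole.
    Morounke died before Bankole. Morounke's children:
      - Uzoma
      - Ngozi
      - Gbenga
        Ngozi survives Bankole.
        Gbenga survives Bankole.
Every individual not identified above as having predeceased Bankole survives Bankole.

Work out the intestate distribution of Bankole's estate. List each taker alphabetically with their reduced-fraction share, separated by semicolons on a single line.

There is no surviving spouse, so the entire estate passes to Bankole's descendants per capita at each generation.
At generation 1 (Chukwudi, Morounke, Temitope) there are 3 shares of (1)/3 = 1/3 each.
Living: Temitope — each takes 1/3.
Deceased: Chukwudi and Morounke. Their combined 2/3 is pooled and carried to generation 2.
At generation 2 (Ebele, Ronke, Uzoma, Ngozi, Gbenga) there are 5 shares of (2/3)/5 = 2/15 each.
Living: Ronke, Uzoma, Ngozi, and Gbenga — each takes 2/15.
Deceased: Ebele. That 2/15 share is carried to generation 3.
At generation 3 (Obafemi, Dayo) there are 2 shares of (2/15)/2 = 1/15 each.
Living: Obafemi — each takes 1/15.
Deceased: Dayo. That 1/15 share is carried to generation 4.
At generation 4 (Abiodun, Chidinma, Lanre, Yetunde) there are 4 shares of (1/15)/4 = 1/60 each.
Living: Abiodun, Chidinma, Lanre, and Yetunde — each takes 1/60.

Abiodun 1/60; Chidinma 1/60; Gbenga 2/15; Lanre 1/60; Ngozi 2/15; Obafemi 1/15; Ronke 2/15; Temitope 1/3; Uzoma 2/15; Yetunde 1/60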